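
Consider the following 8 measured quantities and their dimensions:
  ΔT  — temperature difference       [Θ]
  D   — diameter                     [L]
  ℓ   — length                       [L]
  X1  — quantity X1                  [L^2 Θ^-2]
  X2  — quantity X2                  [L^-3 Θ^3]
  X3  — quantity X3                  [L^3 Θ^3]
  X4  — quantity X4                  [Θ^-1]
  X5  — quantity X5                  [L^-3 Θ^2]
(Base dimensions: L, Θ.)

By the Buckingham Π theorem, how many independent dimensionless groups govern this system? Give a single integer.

Exponent matrix [L,Θ] × [ΔT,D,ℓ,X1,X2,X3,X4,X5]:
  L: [ 0  1  1  2 -3  3  0 -3]
  Θ: [ 1  0  0 -2  3  3 -1  2]
Echelon form has 2 nonzero rows (pivots: ΔT,D)
n=8, r=2 ⇒ 6 dimensionless groups

6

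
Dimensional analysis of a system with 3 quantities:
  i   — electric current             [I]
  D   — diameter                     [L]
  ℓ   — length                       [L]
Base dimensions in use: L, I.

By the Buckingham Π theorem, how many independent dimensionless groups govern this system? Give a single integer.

1

Exponent matrix [L,I] × [i,D,ℓ]:
  L: [ 0  1  1]
  I: [ 1  0  0]
Echelon form has 2 nonzero rows (pivots: i,D)
3 vars − rank 2 = 1 Π group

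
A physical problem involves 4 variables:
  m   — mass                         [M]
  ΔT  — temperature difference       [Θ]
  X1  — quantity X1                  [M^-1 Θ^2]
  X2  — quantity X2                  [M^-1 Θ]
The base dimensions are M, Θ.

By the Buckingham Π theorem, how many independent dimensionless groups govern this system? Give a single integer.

Exponent matrix [M,Θ] × [m,ΔT,X1,X2]:
  M: [ 1  0 -1 -1]
  Θ: [ 0  1  2  1]
Echelon form has 2 nonzero rows (pivots: m,ΔT)
4 vars − rank 2 = 2 Π groups

2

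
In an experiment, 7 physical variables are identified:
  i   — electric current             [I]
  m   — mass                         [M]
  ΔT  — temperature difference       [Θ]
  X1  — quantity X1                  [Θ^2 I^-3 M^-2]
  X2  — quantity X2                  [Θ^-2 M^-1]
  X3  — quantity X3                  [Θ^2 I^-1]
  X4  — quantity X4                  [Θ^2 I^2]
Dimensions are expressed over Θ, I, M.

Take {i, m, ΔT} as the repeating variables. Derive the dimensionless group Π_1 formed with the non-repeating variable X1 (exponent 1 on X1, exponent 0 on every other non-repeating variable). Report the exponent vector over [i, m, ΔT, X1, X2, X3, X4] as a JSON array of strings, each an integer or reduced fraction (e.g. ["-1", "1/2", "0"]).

["3", "2", "-2", "1", "0", "0", "0"]

Dimensional matrix (Θ×I×M by i×m×ΔT×X1×X2×X3×X4):
  Θ: [ 0  0  1  2 -2  2  2]
  I: [ 1  0  0 -3  0 -1  2]
  M: [ 0  1  0 -2 -1  0  0]
RREF → pivots at {i,m,ΔT} ⇒ r = 3
Repeat: i,m,ΔT; free: X1,X2,X3,X4
RREF:
  r0: [   1    0    0   -3    0   -1    2]
  r1: [   0    1    0   -2   -1    0    0]
  r2: [   0    0    1    2   -2    2    2]
Fix exponent of X1 at 1, X2 at 0, X3 at 0, X4 at 0; solve each RREF row for its pivot's exponent:
  r0: exp(i) + (-3)·1 = 0 ⇒ exp(i) = 3
  r1: exp(m) + (-2)·1 = 0 ⇒ exp(m) = 2
  r2: exp(ΔT) + (2)·1 = 0 ⇒ exp(ΔT) = -2
Π_1 = i^3 · m^2 · ΔT^-2 · X1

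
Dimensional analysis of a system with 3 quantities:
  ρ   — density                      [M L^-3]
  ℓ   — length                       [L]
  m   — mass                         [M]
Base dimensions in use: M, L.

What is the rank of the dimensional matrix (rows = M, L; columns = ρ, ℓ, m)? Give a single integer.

Dimensional matrix (M×L by ρ×ℓ×m):
  M: [ 1  0  1]
  L: [-3  1  0]
RREF → pivots at {ρ,ℓ} ⇒ r = 2

2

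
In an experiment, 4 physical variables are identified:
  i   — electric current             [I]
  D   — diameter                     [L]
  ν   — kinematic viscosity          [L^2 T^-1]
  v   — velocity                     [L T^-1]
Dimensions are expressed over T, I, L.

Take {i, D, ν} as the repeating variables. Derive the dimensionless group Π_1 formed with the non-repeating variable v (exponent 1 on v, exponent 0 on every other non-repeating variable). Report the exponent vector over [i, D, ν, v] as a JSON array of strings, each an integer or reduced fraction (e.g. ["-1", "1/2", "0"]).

["0", "1", "-1", "1"]

Dimensional matrix (T×I×L by i×D×ν×v):
  T: [ 0  0 -1 -1]
  I: [ 1  0  0  0]
  L: [ 0  1  2  1]
RREF → pivots at {i,D,ν} ⇒ r = 3
Pivot set = {i,D,ν}, free = {v}
RREF:
  r0: [   1    0    0    0]
  r1: [   0    1    0   -1]
  r2: [   0    0    1    1]
Fix exponent of v at 1; solve each RREF row for its pivot's exponent:
  r0: exp(i) + (0)·1 = 0 ⇒ exp(i) = 0
  r1: exp(D) + (-1)·1 = 0 ⇒ exp(D) = 1
  r2: exp(ν) + (1)·1 = 0 ⇒ exp(ν) = -1
Π_1 = D · ν^-1 · v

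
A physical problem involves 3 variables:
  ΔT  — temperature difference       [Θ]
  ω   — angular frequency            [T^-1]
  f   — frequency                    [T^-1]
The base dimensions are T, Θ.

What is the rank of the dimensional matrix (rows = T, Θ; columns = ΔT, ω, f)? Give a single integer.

2

Exponent matrix [T,Θ] × [ΔT,ω,f]:
  T: [ 0 -1 -1]
  Θ: [ 1  0  0]
RREF → pivots at {ΔT,ω} ⇒ r = 2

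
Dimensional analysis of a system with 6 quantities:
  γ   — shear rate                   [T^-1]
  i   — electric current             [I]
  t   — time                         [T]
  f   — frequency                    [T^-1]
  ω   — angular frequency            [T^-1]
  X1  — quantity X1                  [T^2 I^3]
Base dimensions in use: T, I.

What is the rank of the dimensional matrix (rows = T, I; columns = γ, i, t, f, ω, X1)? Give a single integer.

2

Dimensional matrix (T×I by γ×i×t×f×ω×X1):
  T: [-1  0  1 -1 -1  2]
  I: [ 0  1  0  0  0  3]
Row reduction gives pivot columns γ,i; rank = 2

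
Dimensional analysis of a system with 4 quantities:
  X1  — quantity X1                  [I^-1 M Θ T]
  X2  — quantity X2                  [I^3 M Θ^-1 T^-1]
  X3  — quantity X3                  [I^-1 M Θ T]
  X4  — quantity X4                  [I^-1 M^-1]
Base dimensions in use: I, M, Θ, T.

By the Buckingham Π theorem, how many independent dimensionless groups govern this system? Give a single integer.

2

Exponent matrix [I,M,Θ,T] × [X1,X2,X3,X4]:
  I: [-1  3 -1 -1]
  M: [ 1  1  1 -1]
  Θ: [ 1 -1  1  0]
  T: [ 1 -1  1  0]
Echelon form has 2 nonzero rows (pivots: X1,X2)
Π count = n − r = 4 − 2 = 2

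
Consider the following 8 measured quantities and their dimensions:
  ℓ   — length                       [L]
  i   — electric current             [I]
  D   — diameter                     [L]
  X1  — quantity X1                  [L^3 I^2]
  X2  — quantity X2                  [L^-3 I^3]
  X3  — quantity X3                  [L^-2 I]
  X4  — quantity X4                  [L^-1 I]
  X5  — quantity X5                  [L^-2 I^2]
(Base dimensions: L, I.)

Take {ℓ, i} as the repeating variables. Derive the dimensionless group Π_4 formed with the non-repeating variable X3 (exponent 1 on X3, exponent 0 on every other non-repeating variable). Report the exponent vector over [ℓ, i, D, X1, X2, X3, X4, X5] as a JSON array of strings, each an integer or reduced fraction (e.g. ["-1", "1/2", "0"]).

["2", "-1", "0", "0", "0", "1", "0", "0"]

Dimensional matrix (L×I by ℓ×i×D×X1×X2×X3×X4×X5):
  L: [ 1  0  1  3 -3 -2 -1 -2]
  I: [ 0  1  0  2  3  1  1  2]
Row reduction gives pivot columns ℓ,i; rank = 2
Repeat: ℓ,i; free: D,X1,X2,X3,X4,X5
RREF:
  r0: [   1    0    1    3   -3   -2   -1   -2]
  r1: [   0    1    0    2    3    1    1    2]
Fix exponent of X3 at 1, D at 0, X1 at 0, X2 at 0, X4 at 0, X5 at 0; solve each RREF row for its pivot's exponent:
  r0: exp(ℓ) + (-2)·1 = 0 ⇒ exp(ℓ) = 2
  r1: exp(i) + (1)·1 = 0 ⇒ exp(i) = -1
Π_4 = ℓ^2 · i^-1 · X3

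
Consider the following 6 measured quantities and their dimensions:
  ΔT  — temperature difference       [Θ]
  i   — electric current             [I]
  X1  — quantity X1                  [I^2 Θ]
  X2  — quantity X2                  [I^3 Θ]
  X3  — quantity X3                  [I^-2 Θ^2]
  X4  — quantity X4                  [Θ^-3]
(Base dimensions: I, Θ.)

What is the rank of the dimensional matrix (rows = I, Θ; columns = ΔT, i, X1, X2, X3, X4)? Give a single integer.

Dimensional matrix (I×Θ by ΔT×i×X1×X2×X3×X4):
  I: [ 0  1  2  3 -2  0]
  Θ: [ 1  0  1  1  2 -3]
Row reduction gives pivot columns ΔT,i; rank = 2

2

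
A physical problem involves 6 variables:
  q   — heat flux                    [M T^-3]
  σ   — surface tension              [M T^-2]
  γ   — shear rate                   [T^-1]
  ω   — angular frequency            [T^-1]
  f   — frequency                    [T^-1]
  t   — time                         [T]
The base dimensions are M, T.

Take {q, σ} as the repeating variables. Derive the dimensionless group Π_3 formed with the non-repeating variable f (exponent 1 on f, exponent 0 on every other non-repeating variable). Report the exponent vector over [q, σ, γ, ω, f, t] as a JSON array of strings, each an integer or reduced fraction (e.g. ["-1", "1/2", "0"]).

Exponent matrix [M,T] × [q,σ,γ,ω,f,t]:
  M: [ 1  1  0  0  0  0]
  T: [-3 -2 -1 -1 -1  1]
RREF → pivots at {q,σ} ⇒ r = 2
Pivot set = {q,σ}, free = {γ,ω,f,t}
RREF:
  r0: [   1    0    1    1    1   -1]
  r1: [   0    1   -1   -1   -1    1]
Fix exponent of f at 1, γ at 0, ω at 0, t at 0; solve each RREF row for its pivot's exponent:
  r0: exp(q) + (1)·1 = 0 ⇒ exp(q) = -1
  r1: exp(σ) + (-1)·1 = 0 ⇒ exp(σ) = 1
Π_3 = q^-1 · σ · f

["-1", "1", "0", "0", "1", "0"]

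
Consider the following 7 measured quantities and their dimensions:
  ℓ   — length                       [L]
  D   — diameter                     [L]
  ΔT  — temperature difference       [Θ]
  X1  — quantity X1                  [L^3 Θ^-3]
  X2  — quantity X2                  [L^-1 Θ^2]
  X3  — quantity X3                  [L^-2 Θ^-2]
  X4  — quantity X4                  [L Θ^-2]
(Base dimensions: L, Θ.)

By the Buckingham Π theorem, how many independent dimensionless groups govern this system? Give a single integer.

Dimensional matrix (L×Θ by ℓ×D×ΔT×X1×X2×X3×X4):
  L: [ 1  1  0  3 -1 -2  1]
  Θ: [ 0  0  1 -3  2 -2 -2]
Row reduction gives pivot columns ℓ,ΔT; rank = 2
n=7, r=2 ⇒ 5 dimensionless groups

5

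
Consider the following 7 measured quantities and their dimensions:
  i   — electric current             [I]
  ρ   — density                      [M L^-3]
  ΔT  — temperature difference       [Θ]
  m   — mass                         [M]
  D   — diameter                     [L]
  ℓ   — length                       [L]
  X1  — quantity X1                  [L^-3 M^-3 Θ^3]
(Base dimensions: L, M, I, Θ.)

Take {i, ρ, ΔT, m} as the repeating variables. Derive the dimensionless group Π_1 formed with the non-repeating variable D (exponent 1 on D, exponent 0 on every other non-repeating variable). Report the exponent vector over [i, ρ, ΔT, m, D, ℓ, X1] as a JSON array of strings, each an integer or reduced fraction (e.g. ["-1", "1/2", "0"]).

["0", "1/3", "0", "-1/3", "1", "0", "0"]

Write exponents as rows L,M,I,Θ / cols i,ρ,ΔT,m,D,ℓ,X1:
  L: [ 0 -3  0  0  1  1 -3]
  M: [ 0  1  0  1  0  0 -3]
  I: [ 1  0  0  0  0  0  0]
  Θ: [ 0  0  1  0  0  0  3]
RREF → pivots at {i,ρ,ΔT,m} ⇒ r = 4
Repeat: i,ρ,ΔT,m; free: D,ℓ,X1
RREF:
  r0: [   1    0    0    0    0    0    0]
  r1: [   0    1    0    0 -1/3 -1/3    1]
  r2: [   0    0    1    0    0    0    3]
  r3: [   0    0    0    1  1/3  1/3   -4]
Fix exponent of D at 1, ℓ at 0, X1 at 0; solve each RREF row for its pivot's exponent:
  r0: exp(i) + (0)·1 = 0 ⇒ exp(i) = 0
  r1: exp(ρ) + (-1/3)·1 = 0 ⇒ exp(ρ) = 1/3
  r2: exp(ΔT) + (0)·1 = 0 ⇒ exp(ΔT) = 0
  r3: exp(m) + (1/3)·1 = 0 ⇒ exp(m) = -1/3
Π_1 = ρ^(1/3) · m^(-1/3) · D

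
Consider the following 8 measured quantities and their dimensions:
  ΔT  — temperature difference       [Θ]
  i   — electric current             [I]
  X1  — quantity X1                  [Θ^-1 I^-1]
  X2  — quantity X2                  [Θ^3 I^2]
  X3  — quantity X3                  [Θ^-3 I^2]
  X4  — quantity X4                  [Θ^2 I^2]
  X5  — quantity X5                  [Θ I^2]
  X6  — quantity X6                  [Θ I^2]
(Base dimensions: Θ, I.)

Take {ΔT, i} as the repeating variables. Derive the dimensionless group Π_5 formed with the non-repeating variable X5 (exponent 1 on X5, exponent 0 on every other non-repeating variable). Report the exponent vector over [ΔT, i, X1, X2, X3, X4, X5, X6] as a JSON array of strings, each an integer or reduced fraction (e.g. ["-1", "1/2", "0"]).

Exponent matrix [Θ,I] × [ΔT,i,X1,X2,X3,X4,X5,X6]:
  Θ: [ 1  0 -1  3 -3  2  1  1]
  I: [ 0  1 -1  2  2  2  2  2]
Row reduction gives pivot columns ΔT,i; rank = 2
Repeat: ΔT,i; free: X1,X2,X3,X4,X5,X6
RREF:
  r0: [   1    0   -1    3   -3    2    1    1]
  r1: [   0    1   -1    2    2    2    2    2]
Fix exponent of X5 at 1, X1 at 0, X2 at 0, X3 at 0, X4 at 0, X6 at 0; solve each RREF row for its pivot's exponent:
  r0: exp(ΔT) + (1)·1 = 0 ⇒ exp(ΔT) = -1
  r1: exp(i) + (2)·1 = 0 ⇒ exp(i) = -2
Π_5 = ΔT^-1 · i^-2 · X5

["-1", "-2", "0", "0", "0", "0", "1", "0"]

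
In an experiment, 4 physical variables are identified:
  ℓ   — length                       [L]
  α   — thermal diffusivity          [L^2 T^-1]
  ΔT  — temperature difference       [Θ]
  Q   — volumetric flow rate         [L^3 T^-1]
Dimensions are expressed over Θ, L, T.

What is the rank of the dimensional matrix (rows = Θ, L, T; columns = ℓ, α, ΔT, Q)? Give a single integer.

Write exponents as rows Θ,L,T / cols ℓ,α,ΔT,Q:
  Θ: [ 0  0  1  0]
  L: [ 1  2  0  3]
  T: [ 0 -1  0 -1]
RREF → pivots at {ℓ,α,ΔT} ⇒ r = 3

3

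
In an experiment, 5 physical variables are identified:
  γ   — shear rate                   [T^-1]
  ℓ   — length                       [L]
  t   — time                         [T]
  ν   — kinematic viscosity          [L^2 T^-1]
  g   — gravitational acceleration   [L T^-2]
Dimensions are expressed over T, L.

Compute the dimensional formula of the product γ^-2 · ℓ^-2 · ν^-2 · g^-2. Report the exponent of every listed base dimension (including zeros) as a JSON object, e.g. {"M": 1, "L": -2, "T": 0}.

{"T": 8, "L": -8}

Exponent matrix [T,L] × [γ,ℓ,t,ν,g]:
  T: [-1  0  1 -1 -2]
  L: [ 0  1  0  2  1]
  [T]: (-2)·-1+(-2)·0+(-2)·-1+(-2)·-2 = 8
  [L]: (-2)·0+(-2)·1+(-2)·2+(-2)·1 = -8
⇒ T^8 L^-8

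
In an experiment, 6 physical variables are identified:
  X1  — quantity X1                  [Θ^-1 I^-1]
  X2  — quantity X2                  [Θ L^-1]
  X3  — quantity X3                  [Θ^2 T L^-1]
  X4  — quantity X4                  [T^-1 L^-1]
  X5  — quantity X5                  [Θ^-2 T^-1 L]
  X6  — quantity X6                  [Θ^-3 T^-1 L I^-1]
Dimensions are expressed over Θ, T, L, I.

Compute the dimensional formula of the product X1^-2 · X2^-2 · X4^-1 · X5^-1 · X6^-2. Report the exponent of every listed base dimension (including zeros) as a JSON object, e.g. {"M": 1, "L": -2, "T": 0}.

Exponent matrix [Θ,T,L,I] × [X1,X2,X3,X4,X5,X6]:
  Θ: [-1  1  2  0 -2 -3]
  T: [ 0  0  1 -1 -1 -1]
  L: [ 0 -1 -1 -1  1  1]
  I: [-1  0  0  0  0 -1]
  [Θ]: (-2)·-1+(-2)·1+(-1)·0+(-1)·-2+(-2)·-3 = 8
  [T]: (-2)·0+(-2)·0+(-1)·-1+(-1)·-1+(-2)·-1 = 4
  [L]: (-2)·0+(-2)·-1+(-1)·-1+(-1)·1+(-2)·1 = 0
  [I]: (-2)·-1+(-2)·0+(-1)·0+(-1)·0+(-2)·-1 = 4
⇒ Θ^8 T^4 I^4

{"Θ": 8, "T": 4, "L": 0, "I": 4}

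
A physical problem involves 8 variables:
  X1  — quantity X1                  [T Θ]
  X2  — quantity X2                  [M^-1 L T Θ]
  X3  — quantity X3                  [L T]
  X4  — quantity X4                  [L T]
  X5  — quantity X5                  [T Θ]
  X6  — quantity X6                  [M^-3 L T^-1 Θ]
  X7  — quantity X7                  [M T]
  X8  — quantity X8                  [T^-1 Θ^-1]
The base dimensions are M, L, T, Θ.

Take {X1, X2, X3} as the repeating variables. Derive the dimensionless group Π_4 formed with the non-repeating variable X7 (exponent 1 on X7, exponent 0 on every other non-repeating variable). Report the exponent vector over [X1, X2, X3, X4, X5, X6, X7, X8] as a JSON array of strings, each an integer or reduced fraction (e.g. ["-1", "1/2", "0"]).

["-1", "1", "-1", "0", "0", "0", "1", "0"]

Exponent matrix [M,L,T,Θ] × [X1,X2,X3,X4,X5,X6,X7,X8]:
  M: [ 0 -1  0  0  0 -3  1  0]
  L: [ 0  1  1  1  0  1  0  0]
  T: [ 1  1  1  1  1 -1  1 -1]
  Θ: [ 1  1  0  0  1  1  0 -1]
Row reduction gives pivot columns X1,X2,X3; rank = 3
Pivot set = {X1,X2,X3}, free = {X4,X5,X6,X7,X8}
RREF:
  r0: [   1    0    0    0    1   -2    1   -1]
  r1: [   0    1    0    0    0    3   -1    0]
  r2: [   0    0    1    1    0   -2    1    0]
  r3: [   0    0    0    0    0    0    0    0]
Fix exponent of X7 at 1, X4 at 0, X5 at 0, X6 at 0, X8 at 0; solve each RREF row for its pivot's exponent:
  r0: exp(X1) + (1)·1 = 0 ⇒ exp(X1) = -1
  r1: exp(X2) + (-1)·1 = 0 ⇒ exp(X2) = 1
  r2: exp(X3) + (1)·1 = 0 ⇒ exp(X3) = -1
Π_4 = X1^-1 · X2 · X3^-1 · X7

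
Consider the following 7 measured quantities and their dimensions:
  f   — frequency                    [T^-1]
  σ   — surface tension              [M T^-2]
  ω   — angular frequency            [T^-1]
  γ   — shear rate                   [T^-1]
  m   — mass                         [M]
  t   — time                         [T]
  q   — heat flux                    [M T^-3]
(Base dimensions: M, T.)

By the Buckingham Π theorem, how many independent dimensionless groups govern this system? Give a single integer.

5

Write exponents as rows M,T / cols f,σ,ω,γ,m,t,q:
  M: [ 0  1  0  0  1  0  1]
  T: [-1 -2 -1 -1  0  1 -3]
RREF → pivots at {f,σ} ⇒ r = 2
7 vars − rank 2 = 5 Π groups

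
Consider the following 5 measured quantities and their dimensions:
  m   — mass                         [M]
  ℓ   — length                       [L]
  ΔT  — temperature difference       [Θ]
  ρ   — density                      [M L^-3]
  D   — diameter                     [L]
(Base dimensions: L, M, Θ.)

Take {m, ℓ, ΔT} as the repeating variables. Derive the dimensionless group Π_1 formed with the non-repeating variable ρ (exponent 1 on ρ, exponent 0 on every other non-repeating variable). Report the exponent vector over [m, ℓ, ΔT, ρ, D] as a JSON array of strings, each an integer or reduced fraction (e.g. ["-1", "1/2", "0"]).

Write exponents as rows L,M,Θ / cols m,ℓ,ΔT,ρ,D:
  L: [ 0  1  0 -3  1]
  M: [ 1  0  0  1  0]
  Θ: [ 0  0  1  0  0]
Echelon form has 3 nonzero rows (pivots: m,ℓ,ΔT)
Repeat: m,ℓ,ΔT; free: ρ,D
RREF:
  r0: [   1    0    0    1    0]
  r1: [   0    1    0   -3    1]
  r2: [   0    0    1    0    0]
Fix exponent of ρ at 1, D at 0; solve each RREF row for its pivot's exponent:
  r0: exp(m) + (1)·1 = 0 ⇒ exp(m) = -1
  r1: exp(ℓ) + (-3)·1 = 0 ⇒ exp(ℓ) = 3
  r2: exp(ΔT) + (0)·1 = 0 ⇒ exp(ΔT) = 0
Π_1 = m^-1 · ℓ^3 · ρ

["-1", "3", "0", "1", "0"]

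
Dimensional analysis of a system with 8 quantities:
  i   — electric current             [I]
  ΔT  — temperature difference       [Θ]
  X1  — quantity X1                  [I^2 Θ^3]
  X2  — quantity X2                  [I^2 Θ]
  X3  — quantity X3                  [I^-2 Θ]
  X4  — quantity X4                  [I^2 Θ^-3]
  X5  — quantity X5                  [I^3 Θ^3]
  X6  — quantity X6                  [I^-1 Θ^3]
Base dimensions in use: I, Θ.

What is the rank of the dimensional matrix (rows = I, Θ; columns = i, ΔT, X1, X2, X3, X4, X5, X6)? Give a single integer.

Exponent matrix [I,Θ] × [i,ΔT,X1,X2,X3,X4,X5,X6]:
  I: [ 1  0  2  2 -2  2  3 -1]
  Θ: [ 0  1  3  1  1 -3  3  3]
Echelon form has 2 nonzero rows (pivots: i,ΔT)

2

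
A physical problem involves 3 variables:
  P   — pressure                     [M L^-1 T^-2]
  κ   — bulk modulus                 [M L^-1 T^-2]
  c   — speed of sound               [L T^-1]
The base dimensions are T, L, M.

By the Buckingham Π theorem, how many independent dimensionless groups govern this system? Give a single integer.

1

Dimensional matrix (T×L×M by P×κ×c):
  T: [-2 -2 -1]
  L: [-1 -1  1]
  M: [ 1  1  0]
Echelon form has 2 nonzero rows (pivots: P,c)
3 vars − rank 2 = 1 Π group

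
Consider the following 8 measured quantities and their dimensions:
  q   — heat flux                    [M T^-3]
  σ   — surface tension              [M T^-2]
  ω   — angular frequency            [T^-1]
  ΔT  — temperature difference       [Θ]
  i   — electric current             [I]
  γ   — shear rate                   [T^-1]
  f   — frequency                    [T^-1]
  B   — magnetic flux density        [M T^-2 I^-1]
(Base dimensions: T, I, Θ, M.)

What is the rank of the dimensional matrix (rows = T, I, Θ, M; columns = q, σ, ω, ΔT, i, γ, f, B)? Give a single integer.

4

Exponent matrix [T,I,Θ,M] × [q,σ,ω,ΔT,i,γ,f,B]:
  T: [-3 -2 -1  0  0 -1 -1 -2]
  I: [ 0  0  0  0  1  0  0 -1]
  Θ: [ 0  0  0  1  0  0  0  0]
  M: [ 1  1  0  0  0  0  0  1]
Row reduction gives pivot columns q,σ,ΔT,i; rank = 4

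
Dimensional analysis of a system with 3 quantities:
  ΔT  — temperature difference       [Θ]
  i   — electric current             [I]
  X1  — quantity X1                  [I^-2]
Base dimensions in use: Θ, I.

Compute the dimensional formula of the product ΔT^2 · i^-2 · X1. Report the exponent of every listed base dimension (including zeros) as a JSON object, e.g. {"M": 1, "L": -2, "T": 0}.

Exponent matrix [Θ,I] × [ΔT,i,X1]:
  Θ: [ 1  0  0]
  I: [ 0  1 -2]
  [Θ]: (2)·1+(-2)·0+(1)·0 = 2
  [I]: (2)·0+(-2)·1+(1)·-2 = -4
⇒ Θ^2 I^-4

{"Θ": 2, "I": -4}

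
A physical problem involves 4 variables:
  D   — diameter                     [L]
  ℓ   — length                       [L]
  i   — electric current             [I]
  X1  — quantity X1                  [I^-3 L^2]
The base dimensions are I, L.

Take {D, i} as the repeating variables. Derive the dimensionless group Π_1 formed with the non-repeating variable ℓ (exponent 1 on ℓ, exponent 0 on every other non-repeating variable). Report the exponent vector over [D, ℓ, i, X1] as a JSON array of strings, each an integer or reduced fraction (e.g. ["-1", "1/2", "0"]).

Exponent matrix [I,L] × [D,ℓ,i,X1]:
  I: [ 0  0  1 -3]
  L: [ 1  1  0  2]
Row reduction gives pivot columns D,i; rank = 2
Pivot set = {D,i}, free = {ℓ,X1}
RREF:
  r0: [   1    1    0    2]
  r1: [   0    0    1   -3]
Fix exponent of ℓ at 1, X1 at 0; solve each RREF row for its pivot's exponent:
  r0: exp(D) + (1)·1 = 0 ⇒ exp(D) = -1
  r1: exp(i) + (0)·1 = 0 ⇒ exp(i) = 0
Π_1 = D^-1 · ℓ

["-1", "1", "0", "0"]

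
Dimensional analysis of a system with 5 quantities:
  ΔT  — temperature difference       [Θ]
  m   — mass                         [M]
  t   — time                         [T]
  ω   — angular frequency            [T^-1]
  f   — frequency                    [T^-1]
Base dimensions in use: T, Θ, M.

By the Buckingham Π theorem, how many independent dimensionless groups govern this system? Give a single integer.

Exponent matrix [T,Θ,M] × [ΔT,m,t,ω,f]:
  T: [ 0  0  1 -1 -1]
  Θ: [ 1  0  0  0  0]
  M: [ 0  1  0  0  0]
Row reduction gives pivot columns ΔT,m,t; rank = 3
Π count = n − r = 5 − 3 = 2

2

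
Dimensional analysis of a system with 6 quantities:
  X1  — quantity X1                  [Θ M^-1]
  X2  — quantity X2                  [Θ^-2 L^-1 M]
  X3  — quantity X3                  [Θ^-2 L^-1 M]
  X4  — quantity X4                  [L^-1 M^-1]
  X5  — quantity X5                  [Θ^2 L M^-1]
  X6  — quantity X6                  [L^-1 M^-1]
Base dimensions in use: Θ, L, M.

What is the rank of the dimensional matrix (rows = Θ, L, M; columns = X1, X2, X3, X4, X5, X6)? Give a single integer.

2

Dimensional matrix (Θ×L×M by X1×X2×X3×X4×X5×X6):
  Θ: [ 1 -2 -2  0  2  0]
  L: [ 0 -1 -1 -1  1 -1]
  M: [-1  1  1 -1 -1 -1]
RREF → pivots at {X1,X2} ⇒ r = 2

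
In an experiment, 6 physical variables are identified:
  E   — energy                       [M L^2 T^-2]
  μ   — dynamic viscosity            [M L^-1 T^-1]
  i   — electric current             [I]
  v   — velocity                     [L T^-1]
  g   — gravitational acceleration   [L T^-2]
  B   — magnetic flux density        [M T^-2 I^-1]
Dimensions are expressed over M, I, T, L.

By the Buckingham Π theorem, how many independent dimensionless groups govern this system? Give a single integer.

Exponent matrix [M,I,T,L] × [E,μ,i,v,g,B]:
  M: [ 1  1  0  0  0  1]
  I: [ 0  0  1  0  0 -1]
  T: [-2 -1  0 -1 -2 -2]
  L: [ 2 -1  0  1  1  0]
RREF → pivots at {E,μ,i,v} ⇒ r = 4
Π count = n − r = 6 − 4 = 2

2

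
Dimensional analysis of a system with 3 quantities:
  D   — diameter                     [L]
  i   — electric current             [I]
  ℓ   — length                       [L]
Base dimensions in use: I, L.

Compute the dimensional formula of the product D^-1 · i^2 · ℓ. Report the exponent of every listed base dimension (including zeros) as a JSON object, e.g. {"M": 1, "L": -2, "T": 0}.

{"I": 2, "L": 0}

Exponent matrix [I,L] × [D,i,ℓ]:
  I: [ 0  1  0]
  L: [ 1  0  1]
  [I]: (-1)·0+(2)·1+(1)·0 = 2
  [L]: (-1)·1+(2)·0+(1)·1 = 0
⇒ I^2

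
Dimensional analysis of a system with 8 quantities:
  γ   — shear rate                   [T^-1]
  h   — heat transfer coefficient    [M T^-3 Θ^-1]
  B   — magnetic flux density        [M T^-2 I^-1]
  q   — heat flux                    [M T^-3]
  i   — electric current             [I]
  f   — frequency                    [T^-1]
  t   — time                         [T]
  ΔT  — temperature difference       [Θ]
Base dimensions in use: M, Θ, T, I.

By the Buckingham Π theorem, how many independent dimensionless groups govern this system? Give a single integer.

4

Dimensional matrix (M×Θ×T×I by γ×h×B×q×i×f×t×ΔT):
  M: [ 0  1  1  1  0  0  0  0]
  Θ: [ 0 -1  0  0  0  0  0  1]
  T: [-1 -3 -2 -3  0 -1  1  0]
  I: [ 0  0 -1  0  1  0  0  0]
Row reduction gives pivot columns γ,h,B,q; rank = 4
n=8, r=4 ⇒ 4 dimensionless groups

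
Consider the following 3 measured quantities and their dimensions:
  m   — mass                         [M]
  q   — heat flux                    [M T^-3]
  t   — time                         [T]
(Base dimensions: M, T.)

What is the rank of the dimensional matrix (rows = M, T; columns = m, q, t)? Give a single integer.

2

Dimensional matrix (M×T by m×q×t):
  M: [ 1  1  0]
  T: [ 0 -3  1]
RREF → pivots at {m,q} ⇒ r = 2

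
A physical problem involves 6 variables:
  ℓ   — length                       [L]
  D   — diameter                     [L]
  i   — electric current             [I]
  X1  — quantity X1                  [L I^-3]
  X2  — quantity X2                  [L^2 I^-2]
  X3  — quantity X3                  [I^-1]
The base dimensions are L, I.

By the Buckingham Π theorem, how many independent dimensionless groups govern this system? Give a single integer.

4

Exponent matrix [L,I] × [ℓ,D,i,X1,X2,X3]:
  L: [ 1  1  0  1  2  0]
  I: [ 0  0  1 -3 -2 -1]
RREF → pivots at {ℓ,i} ⇒ r = 2
n=6, r=2 ⇒ 4 dimensionless groups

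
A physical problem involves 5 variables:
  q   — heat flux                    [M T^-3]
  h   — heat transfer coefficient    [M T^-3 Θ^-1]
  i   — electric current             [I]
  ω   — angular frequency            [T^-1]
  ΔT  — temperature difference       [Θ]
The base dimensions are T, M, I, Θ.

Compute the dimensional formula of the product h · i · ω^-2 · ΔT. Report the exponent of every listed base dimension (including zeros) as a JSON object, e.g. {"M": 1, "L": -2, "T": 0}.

{"T": -1, "M": 1, "I": 1, "Θ": 0}

Dimensional matrix (T×M×I×Θ by q×h×i×ω×ΔT):
  T: [-3 -3  0 -1  0]
  M: [ 1  1  0  0  0]
  I: [ 0  0  1  0  0]
  Θ: [ 0 -1  0  0  1]
  [T]: (1)·-3+(1)·0+(-2)·-1+(1)·0 = -1
  [M]: (1)·1+(1)·0+(-2)·0+(1)·0 = 1
  [I]: (1)·0+(1)·1+(-2)·0+(1)·0 = 1
  [Θ]: (1)·-1+(1)·0+(-2)·0+(1)·1 = 0
⇒ T^-1 M I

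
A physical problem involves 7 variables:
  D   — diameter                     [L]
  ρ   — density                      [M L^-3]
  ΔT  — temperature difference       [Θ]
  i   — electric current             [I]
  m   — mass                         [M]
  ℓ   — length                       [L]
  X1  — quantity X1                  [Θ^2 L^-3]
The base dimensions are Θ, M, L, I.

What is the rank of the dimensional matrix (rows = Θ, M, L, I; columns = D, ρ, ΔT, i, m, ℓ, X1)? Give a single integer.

Dimensional matrix (Θ×M×L×I by D×ρ×ΔT×i×m×ℓ×X1):
  Θ: [ 0  0  1  0  0  0  2]
  M: [ 0  1  0  0  1  0  0]
  L: [ 1 -3  0  0  0  1 -3]
  I: [ 0  0  0  1  0  0  0]
RREF → pivots at {D,ρ,ΔT,i} ⇒ r = 4

4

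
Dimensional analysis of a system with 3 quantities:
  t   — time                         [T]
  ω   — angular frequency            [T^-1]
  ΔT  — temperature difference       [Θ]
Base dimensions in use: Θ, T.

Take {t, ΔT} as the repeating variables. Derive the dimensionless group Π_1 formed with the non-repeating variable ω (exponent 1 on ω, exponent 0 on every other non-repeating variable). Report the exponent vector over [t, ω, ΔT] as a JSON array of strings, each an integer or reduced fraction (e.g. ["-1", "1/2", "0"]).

Dimensional matrix (Θ×T by t×ω×ΔT):
  Θ: [ 0  0  1]
  T: [ 1 -1  0]
RREF → pivots at {t,ΔT} ⇒ r = 2
Repeat: t,ΔT; free: ω
RREF:
  r0: [   1   -1    0]
  r1: [   0    0    1]
Fix exponent of ω at 1; solve each RREF row for its pivot's exponent:
  r0: exp(t) + (-1)·1 = 0 ⇒ exp(t) = 1
  r1: exp(ΔT) + (0)·1 = 0 ⇒ exp(ΔT) = 0
Π_1 = t · ω

["1", "1", "0"]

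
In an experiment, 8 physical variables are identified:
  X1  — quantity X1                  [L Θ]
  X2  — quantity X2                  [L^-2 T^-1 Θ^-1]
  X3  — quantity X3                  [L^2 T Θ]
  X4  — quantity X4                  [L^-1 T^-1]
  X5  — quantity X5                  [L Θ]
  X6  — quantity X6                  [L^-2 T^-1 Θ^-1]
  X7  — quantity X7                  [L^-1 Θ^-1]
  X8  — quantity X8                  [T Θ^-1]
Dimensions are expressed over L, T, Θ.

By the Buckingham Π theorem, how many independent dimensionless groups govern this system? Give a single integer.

Exponent matrix [L,T,Θ] × [X1,X2,X3,X4,X5,X6,X7,X8]:
  L: [ 1 -2  2 -1  1 -2 -1  0]
  T: [ 0 -1  1 -1  0 -1  0  1]
  Θ: [ 1 -1  1  0  1 -1 -1 -1]
Row reduction gives pivot columns X1,X2; rank = 2
n=8, r=2 ⇒ 6 dimensionless groups

6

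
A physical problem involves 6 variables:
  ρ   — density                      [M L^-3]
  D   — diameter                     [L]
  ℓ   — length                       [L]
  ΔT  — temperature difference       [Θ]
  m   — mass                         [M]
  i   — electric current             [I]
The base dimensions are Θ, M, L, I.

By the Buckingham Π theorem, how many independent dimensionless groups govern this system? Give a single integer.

2

Write exponents as rows Θ,M,L,I / cols ρ,D,ℓ,ΔT,m,i:
  Θ: [ 0  0  0  1  0  0]
  M: [ 1  0  0  0  1  0]
  L: [-3  1  1  0  0  0]
  I: [ 0  0  0  0  0  1]
Echelon form has 4 nonzero rows (pivots: ρ,D,ΔT,i)
n=6, r=4 ⇒ 2 dimensionless groups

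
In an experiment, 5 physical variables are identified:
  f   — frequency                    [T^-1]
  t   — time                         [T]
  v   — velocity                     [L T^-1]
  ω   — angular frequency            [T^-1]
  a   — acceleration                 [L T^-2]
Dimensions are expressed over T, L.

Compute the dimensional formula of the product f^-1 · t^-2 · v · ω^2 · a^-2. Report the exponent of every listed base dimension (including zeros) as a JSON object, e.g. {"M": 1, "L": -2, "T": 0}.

{"T": 0, "L": -1}

Exponent matrix [T,L] × [f,t,v,ω,a]:
  T: [-1  1 -1 -1 -2]
  L: [ 0  0  1  0  1]
  [T]: (-1)·-1+(-2)·1+(1)·-1+(2)·-1+(-2)·-2 = 0
  [L]: (-1)·0+(-2)·0+(1)·1+(2)·0+(-2)·1 = -1
⇒ L^-1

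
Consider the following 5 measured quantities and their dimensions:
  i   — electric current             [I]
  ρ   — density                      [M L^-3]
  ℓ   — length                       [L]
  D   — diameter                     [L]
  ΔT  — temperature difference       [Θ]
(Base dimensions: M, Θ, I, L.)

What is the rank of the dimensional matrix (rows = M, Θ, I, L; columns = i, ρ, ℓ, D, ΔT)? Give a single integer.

4

Write exponents as rows M,Θ,I,L / cols i,ρ,ℓ,D,ΔT:
  M: [ 0  1  0  0  0]
  Θ: [ 0  0  0  0  1]
  I: [ 1  0  0  0  0]
  L: [ 0 -3  1  1  0]
Row reduction gives pivot columns i,ρ,ℓ,ΔT; rank = 4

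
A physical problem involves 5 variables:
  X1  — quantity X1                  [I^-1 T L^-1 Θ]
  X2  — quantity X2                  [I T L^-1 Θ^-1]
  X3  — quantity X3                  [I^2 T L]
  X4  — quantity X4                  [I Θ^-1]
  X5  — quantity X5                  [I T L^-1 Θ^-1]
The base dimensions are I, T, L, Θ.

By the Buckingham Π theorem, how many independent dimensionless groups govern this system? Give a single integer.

2

Exponent matrix [I,T,L,Θ] × [X1,X2,X3,X4,X5]:
  I: [-1  1  2  1  1]
  T: [ 1  1  1  0  1]
  L: [-1 -1  1  0 -1]
  Θ: [ 1 -1  0 -1 -1]
Echelon form has 3 nonzero rows (pivots: X1,X2,X3)
5 vars − rank 3 = 2 Π groups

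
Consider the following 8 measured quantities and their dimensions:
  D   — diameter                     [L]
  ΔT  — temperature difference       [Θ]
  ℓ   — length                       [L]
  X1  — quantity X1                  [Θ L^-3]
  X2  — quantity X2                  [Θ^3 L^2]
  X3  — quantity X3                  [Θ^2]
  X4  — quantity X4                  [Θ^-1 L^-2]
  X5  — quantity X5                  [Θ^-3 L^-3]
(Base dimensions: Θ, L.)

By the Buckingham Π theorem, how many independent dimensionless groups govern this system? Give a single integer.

6

Exponent matrix [Θ,L] × [D,ΔT,ℓ,X1,X2,X3,X4,X5]:
  Θ: [ 0  1  0  1  3  2 -1 -3]
  L: [ 1  0  1 -3  2  0 -2 -3]
RREF → pivots at {D,ΔT} ⇒ r = 2
Π count = n − r = 8 − 2 = 6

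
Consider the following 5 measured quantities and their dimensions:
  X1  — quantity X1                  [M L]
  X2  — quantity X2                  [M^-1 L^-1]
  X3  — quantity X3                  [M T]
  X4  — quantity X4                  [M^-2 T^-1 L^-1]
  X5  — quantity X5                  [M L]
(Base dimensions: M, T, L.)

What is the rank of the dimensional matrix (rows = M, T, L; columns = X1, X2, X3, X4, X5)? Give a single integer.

2

Write exponents as rows M,T,L / cols X1,X2,X3,X4,X5:
  M: [ 1 -1  1 -2  1]
  T: [ 0  0  1 -1  0]
  L: [ 1 -1  0 -1  1]
Echelon form has 2 nonzero rows (pivots: X1,X3)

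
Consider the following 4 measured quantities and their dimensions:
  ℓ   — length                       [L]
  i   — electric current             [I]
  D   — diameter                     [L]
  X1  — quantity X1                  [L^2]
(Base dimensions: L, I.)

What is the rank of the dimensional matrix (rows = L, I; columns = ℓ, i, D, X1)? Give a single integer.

2

Write exponents as rows L,I / cols ℓ,i,D,X1:
  L: [ 1  0  1  2]
  I: [ 0  1  0  0]
Echelon form has 2 nonzero rows (pivots: ℓ,i)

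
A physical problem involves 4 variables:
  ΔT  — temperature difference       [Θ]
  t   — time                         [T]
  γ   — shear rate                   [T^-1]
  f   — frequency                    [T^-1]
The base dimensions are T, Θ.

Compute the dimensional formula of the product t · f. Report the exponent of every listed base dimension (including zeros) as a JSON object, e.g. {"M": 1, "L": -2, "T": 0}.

Write exponents as rows T,Θ / cols ΔT,t,γ,f:
  T: [ 0  1 -1 -1]
  Θ: [ 1  0  0  0]
  [T]: (1)·1+(1)·-1 = 0
  [Θ]: (1)·0+(1)·0 = 0
⇒ 1 (dimensionless)

{"T": 0, "Θ": 0}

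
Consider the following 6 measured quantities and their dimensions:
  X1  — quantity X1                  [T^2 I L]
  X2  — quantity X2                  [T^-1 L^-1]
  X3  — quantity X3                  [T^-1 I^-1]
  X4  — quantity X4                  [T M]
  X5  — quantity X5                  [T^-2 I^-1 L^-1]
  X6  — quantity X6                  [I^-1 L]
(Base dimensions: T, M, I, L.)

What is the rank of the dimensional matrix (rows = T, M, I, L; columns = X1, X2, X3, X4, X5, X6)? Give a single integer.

Exponent matrix [T,M,I,L] × [X1,X2,X3,X4,X5,X6]:
  T: [ 2 -1 -1  1 -2  0]
  M: [ 0  0  0  1  0  0]
  I: [ 1  0 -1  0 -1 -1]
  L: [ 1 -1  0  0 -1  1]
Row reduction gives pivot columns X1,X2,X4; rank = 3

3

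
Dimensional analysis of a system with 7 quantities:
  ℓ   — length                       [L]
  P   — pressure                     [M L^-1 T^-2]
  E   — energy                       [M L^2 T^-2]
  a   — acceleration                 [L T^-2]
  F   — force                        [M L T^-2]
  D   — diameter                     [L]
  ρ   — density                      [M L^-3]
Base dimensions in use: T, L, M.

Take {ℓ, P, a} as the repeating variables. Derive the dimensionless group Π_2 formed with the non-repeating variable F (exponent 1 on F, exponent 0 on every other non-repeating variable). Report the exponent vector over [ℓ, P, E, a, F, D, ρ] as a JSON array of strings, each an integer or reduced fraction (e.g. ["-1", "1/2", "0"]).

["-2", "-1", "0", "0", "1", "0", "0"]

Write exponents as rows T,L,M / cols ℓ,P,E,a,F,D,ρ:
  T: [ 0 -2 -2 -2 -2  0  0]
  L: [ 1 -1  2  1  1  1 -3]
  M: [ 0  1  1  0  1  0  1]
Echelon form has 3 nonzero rows (pivots: ℓ,P,a)
Pivot set = {ℓ,P,a}, free = {E,F,D,ρ}
RREF:
  r0: [   1    0    3    0    2    1   -1]
  r1: [   0    1    1    0    1    0    1]
  r2: [   0    0    0    1    0    0   -1]
Fix exponent of F at 1, E at 0, D at 0, ρ at 0; solve each RREF row for its pivot's exponent:
  r0: exp(ℓ) + (2)·1 = 0 ⇒ exp(ℓ) = -2
  r1: exp(P) + (1)·1 = 0 ⇒ exp(P) = -1
  r2: exp(a) + (0)·1 = 0 ⇒ exp(a) = 0
Π_2 = ℓ^-2 · P^-1 · F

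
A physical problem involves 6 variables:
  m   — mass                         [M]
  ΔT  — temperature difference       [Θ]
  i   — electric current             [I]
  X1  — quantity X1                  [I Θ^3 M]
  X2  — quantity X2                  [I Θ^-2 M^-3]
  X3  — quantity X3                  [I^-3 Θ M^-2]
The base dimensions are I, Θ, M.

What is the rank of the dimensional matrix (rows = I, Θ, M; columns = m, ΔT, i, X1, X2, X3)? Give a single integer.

3

Exponent matrix [I,Θ,M] × [m,ΔT,i,X1,X2,X3]:
  I: [ 0  0  1  1  1 -3]
  Θ: [ 0  1  0  3 -2  1]
  M: [ 1  0  0  1 -3 -2]
RREF → pivots at {m,ΔT,i} ⇒ r = 3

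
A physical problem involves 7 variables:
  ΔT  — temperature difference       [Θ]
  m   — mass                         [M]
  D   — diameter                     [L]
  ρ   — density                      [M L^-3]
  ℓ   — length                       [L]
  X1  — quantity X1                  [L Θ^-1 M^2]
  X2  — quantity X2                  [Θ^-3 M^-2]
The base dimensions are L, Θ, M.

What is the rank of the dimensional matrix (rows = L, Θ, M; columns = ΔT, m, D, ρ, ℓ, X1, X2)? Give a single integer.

Exponent matrix [L,Θ,M] × [ΔT,m,D,ρ,ℓ,X1,X2]:
  L: [ 0  0  1 -3  1  1  0]
  Θ: [ 1  0  0  0  0 -1 -3]
  M: [ 0  1  0  1  0  2 -2]
Row reduction gives pivot columns ΔT,m,D; rank = 3

3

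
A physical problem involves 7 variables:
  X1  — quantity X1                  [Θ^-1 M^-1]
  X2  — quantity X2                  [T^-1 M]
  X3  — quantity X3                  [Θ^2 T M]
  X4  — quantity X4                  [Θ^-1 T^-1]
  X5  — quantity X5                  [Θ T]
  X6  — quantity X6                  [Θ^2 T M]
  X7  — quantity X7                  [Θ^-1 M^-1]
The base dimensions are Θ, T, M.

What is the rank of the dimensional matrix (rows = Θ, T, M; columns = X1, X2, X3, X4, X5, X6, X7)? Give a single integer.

Dimensional matrix (Θ×T×M by X1×X2×X3×X4×X5×X6×X7):
  Θ: [-1  0  2 -1  1  2 -1]
  T: [ 0 -1  1 -1  1  1  0]
  M: [-1  1  1  0  0  1 -1]
Echelon form has 2 nonzero rows (pivots: X1,X2)

2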